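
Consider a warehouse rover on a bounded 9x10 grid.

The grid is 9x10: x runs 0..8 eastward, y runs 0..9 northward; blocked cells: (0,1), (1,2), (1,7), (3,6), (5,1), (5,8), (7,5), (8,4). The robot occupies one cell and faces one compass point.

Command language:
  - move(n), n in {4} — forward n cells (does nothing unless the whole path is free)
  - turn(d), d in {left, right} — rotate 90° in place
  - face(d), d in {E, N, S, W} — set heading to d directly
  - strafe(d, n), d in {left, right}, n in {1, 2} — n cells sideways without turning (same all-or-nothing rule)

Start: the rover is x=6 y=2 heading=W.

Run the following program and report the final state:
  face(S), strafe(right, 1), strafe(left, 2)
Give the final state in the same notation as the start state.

from: x=6 y=2 heading=W
1. face(S) → x=6 y=2 heading=S
2. strafe(right, 1) → x=5 y=2 heading=S
3. strafe(left, 2) → x=7 y=2 heading=S

x=7 y=2 heading=S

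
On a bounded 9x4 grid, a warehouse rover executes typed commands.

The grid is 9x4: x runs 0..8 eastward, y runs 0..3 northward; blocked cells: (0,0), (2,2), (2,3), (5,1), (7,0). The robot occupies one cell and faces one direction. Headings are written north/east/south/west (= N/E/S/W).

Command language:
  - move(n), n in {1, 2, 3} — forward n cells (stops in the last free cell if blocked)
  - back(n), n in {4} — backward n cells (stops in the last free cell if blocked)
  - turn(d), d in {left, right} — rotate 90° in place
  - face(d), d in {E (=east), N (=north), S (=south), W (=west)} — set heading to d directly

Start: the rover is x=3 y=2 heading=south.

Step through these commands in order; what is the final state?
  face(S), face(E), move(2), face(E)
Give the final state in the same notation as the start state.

begin: x=3 y=2 heading=south
1. face(S) → x=3 y=2 heading=south
2. face(E) → x=3 y=2 heading=east
3. move(2) → x=5 y=2 heading=east
4. face(E) → x=5 y=2 heading=east

x=5 y=2 heading=east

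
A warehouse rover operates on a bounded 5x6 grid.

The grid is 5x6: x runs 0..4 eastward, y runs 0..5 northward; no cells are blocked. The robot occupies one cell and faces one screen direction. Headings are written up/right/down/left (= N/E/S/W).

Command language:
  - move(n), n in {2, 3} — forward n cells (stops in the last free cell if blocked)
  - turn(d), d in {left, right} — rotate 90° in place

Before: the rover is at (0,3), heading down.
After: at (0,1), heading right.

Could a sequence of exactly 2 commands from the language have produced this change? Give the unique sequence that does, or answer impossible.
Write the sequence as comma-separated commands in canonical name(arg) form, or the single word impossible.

move(2), turn(left)

key: position moved to (0,1) AND the heading swung to E — translation plus rotation needed
initial: at (0,3), heading down
step 1 (move(2)): at (0,1), heading down
step 2 (turn(left)): at (0,1), heading right
uniquely the one of 16 2-step routes that fits.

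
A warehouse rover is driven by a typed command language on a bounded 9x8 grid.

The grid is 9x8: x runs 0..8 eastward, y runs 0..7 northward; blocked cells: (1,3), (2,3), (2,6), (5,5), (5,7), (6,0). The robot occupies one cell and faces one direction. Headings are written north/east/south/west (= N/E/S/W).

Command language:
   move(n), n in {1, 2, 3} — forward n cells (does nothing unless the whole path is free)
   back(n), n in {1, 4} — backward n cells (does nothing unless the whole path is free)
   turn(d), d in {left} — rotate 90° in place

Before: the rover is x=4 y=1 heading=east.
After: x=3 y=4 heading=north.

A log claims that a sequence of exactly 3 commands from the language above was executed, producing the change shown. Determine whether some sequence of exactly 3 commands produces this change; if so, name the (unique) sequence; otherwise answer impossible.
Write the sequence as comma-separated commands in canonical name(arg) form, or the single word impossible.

key: running move(3) before back(1) would end elsewhere — order is forced
initial: x=4 y=1 heading=east
1. back(1) → x=3 y=1 heading=east
2. turn(left) → x=3 y=1 heading=north
3. move(3) → x=3 y=4 heading=north
all 216 alternatives checked — unique.

back(1), turn(left), move(3)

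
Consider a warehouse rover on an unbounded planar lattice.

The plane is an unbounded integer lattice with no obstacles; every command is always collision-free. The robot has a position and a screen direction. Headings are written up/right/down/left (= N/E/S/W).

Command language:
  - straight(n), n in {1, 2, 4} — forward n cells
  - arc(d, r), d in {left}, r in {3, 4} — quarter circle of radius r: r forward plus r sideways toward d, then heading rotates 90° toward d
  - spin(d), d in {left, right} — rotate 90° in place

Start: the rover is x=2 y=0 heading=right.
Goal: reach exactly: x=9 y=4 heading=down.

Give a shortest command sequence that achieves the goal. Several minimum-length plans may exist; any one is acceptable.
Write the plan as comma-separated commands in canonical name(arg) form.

arc(left, 3), straight(1), spin(right), straight(4), spin(right)

begin: x=2 y=0 heading=right
t=1 arc(left, 3) ⇒ x=5 y=3 heading=up
t=2 straight(1) ⇒ x=5 y=4 heading=up
t=3 spin(right) ⇒ x=5 y=4 heading=right
t=4 straight(4) ⇒ x=9 y=4 heading=right
t=5 spin(right) ⇒ x=9 y=4 heading=down
minimal: 5 command(s), checked below 5.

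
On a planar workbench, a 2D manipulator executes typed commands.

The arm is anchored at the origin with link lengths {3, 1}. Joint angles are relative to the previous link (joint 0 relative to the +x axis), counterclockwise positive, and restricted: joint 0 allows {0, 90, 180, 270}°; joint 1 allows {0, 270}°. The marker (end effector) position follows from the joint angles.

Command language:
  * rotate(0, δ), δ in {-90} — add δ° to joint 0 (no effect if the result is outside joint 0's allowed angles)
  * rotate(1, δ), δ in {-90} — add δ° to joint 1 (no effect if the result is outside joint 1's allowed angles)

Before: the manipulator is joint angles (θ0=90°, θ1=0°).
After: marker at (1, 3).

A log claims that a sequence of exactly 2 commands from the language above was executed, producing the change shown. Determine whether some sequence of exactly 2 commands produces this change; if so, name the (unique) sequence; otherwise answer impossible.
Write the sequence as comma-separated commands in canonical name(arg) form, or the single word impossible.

rotate(1, -90), rotate(1, -90)

initial: joint angles (θ0=90°, θ1=0°)
t=1 rotate(1, -90) ⇒ joint angles (θ0=90°, θ1=270°)
t=2 rotate(1, -90) ⇒ joint angles (θ0=90°, θ1=270°)
all 4 alternatives checked — unique.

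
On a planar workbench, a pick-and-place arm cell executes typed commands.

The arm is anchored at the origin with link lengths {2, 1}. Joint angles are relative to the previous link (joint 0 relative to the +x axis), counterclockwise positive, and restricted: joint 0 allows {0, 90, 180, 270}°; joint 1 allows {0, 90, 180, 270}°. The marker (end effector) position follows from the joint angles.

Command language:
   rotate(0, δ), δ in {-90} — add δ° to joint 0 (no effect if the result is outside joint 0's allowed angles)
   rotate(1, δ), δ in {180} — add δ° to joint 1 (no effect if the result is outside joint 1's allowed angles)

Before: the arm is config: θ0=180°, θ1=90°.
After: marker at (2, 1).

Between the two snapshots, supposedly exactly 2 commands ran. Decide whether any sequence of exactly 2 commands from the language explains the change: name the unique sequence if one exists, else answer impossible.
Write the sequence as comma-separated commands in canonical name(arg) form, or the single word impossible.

rotate(0, -90), rotate(0, -90)

t0: config: θ0=180°, θ1=90°
t=1 rotate(0, -90) ⇒ config: θ0=90°, θ1=90°
t=2 rotate(0, -90) ⇒ config: θ0=0°, θ1=90°
all 4 alternatives checked — unique.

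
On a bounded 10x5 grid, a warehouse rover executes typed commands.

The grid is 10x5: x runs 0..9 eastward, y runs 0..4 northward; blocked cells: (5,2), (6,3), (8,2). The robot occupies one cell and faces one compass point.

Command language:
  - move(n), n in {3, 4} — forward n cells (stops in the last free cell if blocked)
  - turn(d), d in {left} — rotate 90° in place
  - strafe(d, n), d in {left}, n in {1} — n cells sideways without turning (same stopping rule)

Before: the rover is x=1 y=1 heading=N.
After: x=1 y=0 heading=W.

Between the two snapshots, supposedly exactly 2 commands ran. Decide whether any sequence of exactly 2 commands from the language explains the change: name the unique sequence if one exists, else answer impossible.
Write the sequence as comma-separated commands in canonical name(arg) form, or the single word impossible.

turn(left), strafe(left, 1)

key: running strafe(left, 1) before turn(left) would end elsewhere — order is forced
initial: x=1 y=1 heading=N
step 1 (turn(left)): x=1 y=1 heading=W
step 2 (strafe(left, 1)): x=1 y=0 heading=W
no other 2-command option fits: unique.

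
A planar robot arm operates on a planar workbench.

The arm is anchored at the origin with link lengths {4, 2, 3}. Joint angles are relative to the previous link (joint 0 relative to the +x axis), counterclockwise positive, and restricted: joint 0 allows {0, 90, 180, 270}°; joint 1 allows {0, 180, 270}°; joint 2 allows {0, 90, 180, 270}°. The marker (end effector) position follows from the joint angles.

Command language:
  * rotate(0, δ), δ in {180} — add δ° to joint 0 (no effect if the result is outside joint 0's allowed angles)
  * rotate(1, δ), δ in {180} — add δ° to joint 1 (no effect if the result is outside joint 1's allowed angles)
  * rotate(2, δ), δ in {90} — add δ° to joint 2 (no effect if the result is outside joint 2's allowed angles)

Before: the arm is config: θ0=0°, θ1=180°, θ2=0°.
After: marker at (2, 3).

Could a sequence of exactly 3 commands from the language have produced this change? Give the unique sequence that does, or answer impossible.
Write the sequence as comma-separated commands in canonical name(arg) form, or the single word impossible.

rotate(2, 90), rotate(2, 90), rotate(2, 90)

from: config: θ0=0°, θ1=180°, θ2=0°
step 1 (rotate(2, 90)): config: θ0=0°, θ1=180°, θ2=90°
step 2 (rotate(2, 90)): config: θ0=0°, θ1=180°, θ2=180°
step 3 (rotate(2, 90)): config: θ0=0°, θ1=180°, θ2=270°
uniquely the one of 27 3-step routes that fits.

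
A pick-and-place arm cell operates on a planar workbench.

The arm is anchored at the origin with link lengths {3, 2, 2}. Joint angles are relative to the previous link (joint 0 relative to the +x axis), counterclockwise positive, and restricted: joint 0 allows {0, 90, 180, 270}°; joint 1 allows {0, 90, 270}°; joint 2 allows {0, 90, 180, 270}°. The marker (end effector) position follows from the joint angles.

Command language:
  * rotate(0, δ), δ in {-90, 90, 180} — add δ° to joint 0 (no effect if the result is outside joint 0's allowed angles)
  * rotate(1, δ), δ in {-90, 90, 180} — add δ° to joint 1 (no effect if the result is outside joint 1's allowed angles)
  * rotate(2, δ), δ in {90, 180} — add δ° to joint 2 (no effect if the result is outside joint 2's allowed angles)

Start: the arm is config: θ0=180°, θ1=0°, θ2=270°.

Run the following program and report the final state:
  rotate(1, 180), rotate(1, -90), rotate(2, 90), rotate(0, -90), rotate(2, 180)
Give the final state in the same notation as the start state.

initial: config: θ0=180°, θ1=0°, θ2=270°
[1] after rotate(1, 180): config: θ0=180°, θ1=0°, θ2=270°
[2] after rotate(1, -90): config: θ0=180°, θ1=270°, θ2=270°
[3] after rotate(2, 90): config: θ0=180°, θ1=270°, θ2=0°
[4] after rotate(0, -90): config: θ0=90°, θ1=270°, θ2=0°
[5] after rotate(2, 180): config: θ0=90°, θ1=270°, θ2=180°

config: θ0=90°, θ1=270°, θ2=180°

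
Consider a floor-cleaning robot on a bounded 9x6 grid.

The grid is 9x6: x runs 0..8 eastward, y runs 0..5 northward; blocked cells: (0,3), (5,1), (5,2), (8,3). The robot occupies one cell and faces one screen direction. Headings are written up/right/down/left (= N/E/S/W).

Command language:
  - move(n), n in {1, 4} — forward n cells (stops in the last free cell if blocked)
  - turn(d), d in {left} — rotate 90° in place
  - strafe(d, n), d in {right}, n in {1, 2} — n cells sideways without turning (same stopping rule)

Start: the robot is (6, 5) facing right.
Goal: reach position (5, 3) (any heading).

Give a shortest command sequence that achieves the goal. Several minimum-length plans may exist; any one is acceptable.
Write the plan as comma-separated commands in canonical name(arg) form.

from: (6, 5) facing right
step 1 (strafe(right, 2)): (6, 3) facing right
step 2 (turn(left)): (6, 3) facing up
step 3 (turn(left)): (6, 3) facing left
step 4 (move(1)): (5, 3) facing left
minimal: 4 command(s), checked below 4.

strafe(right, 2), turn(left), turn(left), move(1)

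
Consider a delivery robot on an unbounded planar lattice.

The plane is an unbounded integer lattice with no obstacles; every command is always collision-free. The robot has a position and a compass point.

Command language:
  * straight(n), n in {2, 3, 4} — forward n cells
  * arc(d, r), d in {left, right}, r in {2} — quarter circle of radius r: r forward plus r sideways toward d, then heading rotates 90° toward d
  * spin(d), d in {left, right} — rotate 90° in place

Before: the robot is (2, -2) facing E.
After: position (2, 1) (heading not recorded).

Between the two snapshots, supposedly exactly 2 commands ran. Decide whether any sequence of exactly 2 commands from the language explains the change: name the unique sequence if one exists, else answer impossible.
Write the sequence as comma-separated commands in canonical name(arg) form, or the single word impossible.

key: running straight(3) before spin(left) would end elsewhere — order is forced
begin: (2, -2) facing E
step 1 (spin(left)): (2, -2) facing N
step 2 (straight(3)): (2, 1) facing N
no other 2-command option fits: unique.

spin(left), straight(3)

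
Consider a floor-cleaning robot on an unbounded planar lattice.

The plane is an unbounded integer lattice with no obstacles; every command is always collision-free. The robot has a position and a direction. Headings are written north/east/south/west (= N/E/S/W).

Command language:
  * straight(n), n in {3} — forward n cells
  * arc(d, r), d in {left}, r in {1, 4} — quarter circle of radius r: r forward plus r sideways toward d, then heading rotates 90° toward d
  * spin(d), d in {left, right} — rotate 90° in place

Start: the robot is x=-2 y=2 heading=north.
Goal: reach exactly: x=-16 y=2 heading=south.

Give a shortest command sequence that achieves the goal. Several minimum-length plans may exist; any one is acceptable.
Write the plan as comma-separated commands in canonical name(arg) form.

from: x=-2 y=2 heading=north
step 1 (arc(left, 4)): x=-6 y=6 heading=west
step 2 (straight(3)): x=-9 y=6 heading=west
step 3 (straight(3)): x=-12 y=6 heading=west
step 4 (arc(left, 4)): x=-16 y=2 heading=south
no 3-step plan works, so 4 is optimal.

arc(left, 4), straight(3), straight(3), arc(left, 4)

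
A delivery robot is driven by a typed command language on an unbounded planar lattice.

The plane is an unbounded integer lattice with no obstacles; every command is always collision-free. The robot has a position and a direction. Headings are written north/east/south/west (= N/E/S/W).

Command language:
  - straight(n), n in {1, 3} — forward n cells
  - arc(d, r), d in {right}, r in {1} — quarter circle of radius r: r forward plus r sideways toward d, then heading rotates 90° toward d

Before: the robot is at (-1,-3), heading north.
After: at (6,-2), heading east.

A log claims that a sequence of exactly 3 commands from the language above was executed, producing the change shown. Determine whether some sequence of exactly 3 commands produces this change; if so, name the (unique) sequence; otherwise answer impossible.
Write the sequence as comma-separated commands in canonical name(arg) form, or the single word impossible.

arc(right, 1), straight(3), straight(3)

key: position moved to (6,-2) AND the heading swung to E — translation plus rotation needed
from: at (-1,-3), heading north
step 1 (arc(right, 1)): at (0,-2), heading east
step 2 (straight(3)): at (3,-2), heading east
step 3 (straight(3)): at (6,-2), heading east
no rival 3-sequence matches.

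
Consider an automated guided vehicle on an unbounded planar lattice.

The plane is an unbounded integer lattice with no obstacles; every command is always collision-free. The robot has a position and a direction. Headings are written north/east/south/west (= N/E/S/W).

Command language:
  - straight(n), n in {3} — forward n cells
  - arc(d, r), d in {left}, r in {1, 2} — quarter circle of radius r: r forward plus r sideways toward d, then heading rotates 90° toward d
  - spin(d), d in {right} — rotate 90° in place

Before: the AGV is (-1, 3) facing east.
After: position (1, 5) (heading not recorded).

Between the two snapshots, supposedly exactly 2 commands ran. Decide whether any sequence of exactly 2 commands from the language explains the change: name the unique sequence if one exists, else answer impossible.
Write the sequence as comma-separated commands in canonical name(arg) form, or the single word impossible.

arc(left, 2), spin(right)

key: running spin(right) before arc(left, 2) would end elsewhere — order is forced
initial: (-1, 3) facing east
[1] after arc(left, 2): (1, 5) facing north
[2] after spin(right): (1, 5) facing east
no rival 2-sequence matches.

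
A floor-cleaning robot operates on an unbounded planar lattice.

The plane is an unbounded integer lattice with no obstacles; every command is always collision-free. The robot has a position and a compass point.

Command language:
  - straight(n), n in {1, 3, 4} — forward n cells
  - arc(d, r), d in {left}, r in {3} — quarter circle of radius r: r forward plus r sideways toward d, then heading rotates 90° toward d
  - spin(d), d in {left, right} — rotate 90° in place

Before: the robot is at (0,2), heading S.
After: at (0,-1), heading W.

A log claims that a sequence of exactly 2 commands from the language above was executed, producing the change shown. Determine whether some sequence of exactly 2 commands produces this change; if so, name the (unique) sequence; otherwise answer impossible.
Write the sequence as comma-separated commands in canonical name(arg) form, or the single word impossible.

key: running spin(right) before straight(3) would end elsewhere — order is forced
start: at (0,2), heading S
[1] after straight(3): at (0,-1), heading S
[2] after spin(right): at (0,-1), heading W
all 36 alternatives checked — unique.

straight(3), spin(right)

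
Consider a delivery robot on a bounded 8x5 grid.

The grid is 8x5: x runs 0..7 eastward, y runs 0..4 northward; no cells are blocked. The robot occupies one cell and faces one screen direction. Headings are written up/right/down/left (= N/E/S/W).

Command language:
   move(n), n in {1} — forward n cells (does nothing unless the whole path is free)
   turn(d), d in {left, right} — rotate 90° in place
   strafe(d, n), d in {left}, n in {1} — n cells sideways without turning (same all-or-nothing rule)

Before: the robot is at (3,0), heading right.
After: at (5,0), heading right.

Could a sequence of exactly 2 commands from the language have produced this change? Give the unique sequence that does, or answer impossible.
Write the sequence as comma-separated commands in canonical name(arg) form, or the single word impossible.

move(1), move(1)

key: still facing E at the end — nothing in the sequence rotates
from: at (3,0), heading right
t=1 move(1) ⇒ at (4,0), heading right
t=2 move(1) ⇒ at (5,0), heading right
no other 2-command option fits: unique.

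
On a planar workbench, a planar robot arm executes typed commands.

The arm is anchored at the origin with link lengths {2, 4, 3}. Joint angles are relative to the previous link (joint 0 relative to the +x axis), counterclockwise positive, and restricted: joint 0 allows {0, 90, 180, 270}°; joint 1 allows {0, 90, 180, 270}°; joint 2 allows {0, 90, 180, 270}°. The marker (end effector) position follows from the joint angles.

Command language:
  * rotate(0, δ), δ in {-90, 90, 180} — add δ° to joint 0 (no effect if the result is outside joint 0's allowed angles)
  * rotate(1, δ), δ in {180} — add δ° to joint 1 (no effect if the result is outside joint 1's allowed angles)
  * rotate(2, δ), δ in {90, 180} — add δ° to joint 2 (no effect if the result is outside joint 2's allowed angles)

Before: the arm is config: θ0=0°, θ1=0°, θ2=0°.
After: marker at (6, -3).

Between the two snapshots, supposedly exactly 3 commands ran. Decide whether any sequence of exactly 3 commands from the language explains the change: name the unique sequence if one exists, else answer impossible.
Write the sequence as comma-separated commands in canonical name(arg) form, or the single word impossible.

rotate(2, 90), rotate(2, 90), rotate(2, 90)

from: config: θ0=0°, θ1=0°, θ2=0°
1. rotate(2, 90) → config: θ0=0°, θ1=0°, θ2=90°
2. rotate(2, 90) → config: θ0=0°, θ1=0°, θ2=180°
3. rotate(2, 90) → config: θ0=0°, θ1=0°, θ2=270°
no other 3-command option fits: unique.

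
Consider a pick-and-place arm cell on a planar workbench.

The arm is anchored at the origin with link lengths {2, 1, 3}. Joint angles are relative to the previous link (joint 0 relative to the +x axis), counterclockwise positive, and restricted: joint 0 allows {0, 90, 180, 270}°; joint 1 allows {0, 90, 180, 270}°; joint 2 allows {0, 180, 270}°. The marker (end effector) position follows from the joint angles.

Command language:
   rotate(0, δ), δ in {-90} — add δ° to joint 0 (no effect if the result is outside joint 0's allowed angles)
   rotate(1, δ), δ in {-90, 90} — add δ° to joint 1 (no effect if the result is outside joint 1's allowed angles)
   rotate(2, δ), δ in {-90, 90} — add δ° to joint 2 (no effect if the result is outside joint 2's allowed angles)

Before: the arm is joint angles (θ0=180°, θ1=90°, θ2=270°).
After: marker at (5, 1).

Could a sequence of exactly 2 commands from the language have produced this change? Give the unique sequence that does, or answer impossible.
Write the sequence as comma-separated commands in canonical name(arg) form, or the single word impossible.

rotate(0, -90), rotate(0, -90)

begin: joint angles (θ0=180°, θ1=90°, θ2=270°)
step 1 (rotate(0, -90)): joint angles (θ0=90°, θ1=90°, θ2=270°)
step 2 (rotate(0, -90)): joint angles (θ0=0°, θ1=90°, θ2=270°)
no rival 2-sequence matches.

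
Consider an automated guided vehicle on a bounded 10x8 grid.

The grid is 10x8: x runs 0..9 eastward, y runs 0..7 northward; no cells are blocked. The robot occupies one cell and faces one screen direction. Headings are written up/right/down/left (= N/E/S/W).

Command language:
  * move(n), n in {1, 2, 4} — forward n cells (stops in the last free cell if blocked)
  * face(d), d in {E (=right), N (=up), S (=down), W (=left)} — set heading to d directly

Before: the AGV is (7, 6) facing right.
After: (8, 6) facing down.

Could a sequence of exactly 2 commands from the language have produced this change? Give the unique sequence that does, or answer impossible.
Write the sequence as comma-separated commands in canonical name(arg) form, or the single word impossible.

key: cell and facing (now S) both changed — the 2 commands mix motion and turning
initial: (7, 6) facing right
t=1 move(1) ⇒ (8, 6) facing right
t=2 face(S) ⇒ (8, 6) facing down
no other 2-command option fits: unique.

move(1), face(S)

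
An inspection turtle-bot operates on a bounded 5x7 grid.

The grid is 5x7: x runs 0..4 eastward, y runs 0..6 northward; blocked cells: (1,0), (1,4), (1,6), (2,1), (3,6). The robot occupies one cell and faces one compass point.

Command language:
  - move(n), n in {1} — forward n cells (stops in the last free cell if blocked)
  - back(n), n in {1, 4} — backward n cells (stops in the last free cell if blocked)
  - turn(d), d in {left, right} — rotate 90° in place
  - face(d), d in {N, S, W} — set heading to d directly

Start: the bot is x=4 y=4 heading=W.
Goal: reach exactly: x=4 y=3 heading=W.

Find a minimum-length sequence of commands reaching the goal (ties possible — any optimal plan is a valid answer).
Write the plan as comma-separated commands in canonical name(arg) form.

t0: x=4 y=4 heading=W
[1] after turn(left): x=4 y=4 heading=S
[2] after move(1): x=4 y=3 heading=S
[3] after turn(right): x=4 y=3 heading=W
no 2-step plan works, so 3 is optimal.

turn(left), move(1), turn(right)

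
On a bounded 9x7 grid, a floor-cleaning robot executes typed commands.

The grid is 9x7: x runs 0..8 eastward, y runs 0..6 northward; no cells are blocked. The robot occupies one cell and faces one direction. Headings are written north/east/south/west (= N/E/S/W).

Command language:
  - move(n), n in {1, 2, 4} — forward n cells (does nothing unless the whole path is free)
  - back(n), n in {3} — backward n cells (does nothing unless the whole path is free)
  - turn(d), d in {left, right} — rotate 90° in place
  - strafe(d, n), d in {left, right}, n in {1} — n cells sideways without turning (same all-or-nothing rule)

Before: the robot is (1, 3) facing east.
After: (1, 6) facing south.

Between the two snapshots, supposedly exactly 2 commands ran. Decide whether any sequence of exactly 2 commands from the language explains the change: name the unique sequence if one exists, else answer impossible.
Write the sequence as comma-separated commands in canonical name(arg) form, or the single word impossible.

key: position moved to (1,6) AND the heading swung to S — translation plus rotation needed
t0: (1, 3) facing east
t=1 turn(right) ⇒ (1, 3) facing south
t=2 back(3) ⇒ (1, 6) facing south
uniquely the one of 64 2-step routes that fits.

turn(right), back(3)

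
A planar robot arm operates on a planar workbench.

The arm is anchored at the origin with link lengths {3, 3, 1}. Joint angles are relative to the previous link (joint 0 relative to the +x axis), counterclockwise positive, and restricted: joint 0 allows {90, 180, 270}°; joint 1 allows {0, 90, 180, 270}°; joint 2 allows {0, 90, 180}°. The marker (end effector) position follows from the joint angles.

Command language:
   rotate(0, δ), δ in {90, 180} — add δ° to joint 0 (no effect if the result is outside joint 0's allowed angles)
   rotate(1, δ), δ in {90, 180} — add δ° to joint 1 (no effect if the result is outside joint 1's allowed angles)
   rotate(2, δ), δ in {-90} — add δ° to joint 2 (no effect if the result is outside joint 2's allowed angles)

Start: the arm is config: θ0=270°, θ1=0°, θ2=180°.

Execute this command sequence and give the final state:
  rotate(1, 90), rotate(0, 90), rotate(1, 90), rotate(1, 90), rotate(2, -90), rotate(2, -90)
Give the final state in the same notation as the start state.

config: θ0=270°, θ1=270°, θ2=0°

from: config: θ0=270°, θ1=0°, θ2=180°
t=1 rotate(1, 90) ⇒ config: θ0=270°, θ1=90°, θ2=180°
t=2 rotate(0, 90) ⇒ config: θ0=270°, θ1=90°, θ2=180°
t=3 rotate(1, 90) ⇒ config: θ0=270°, θ1=180°, θ2=180°
t=4 rotate(1, 90) ⇒ config: θ0=270°, θ1=270°, θ2=180°
t=5 rotate(2, -90) ⇒ config: θ0=270°, θ1=270°, θ2=90°
t=6 rotate(2, -90) ⇒ config: θ0=270°, θ1=270°, θ2=0°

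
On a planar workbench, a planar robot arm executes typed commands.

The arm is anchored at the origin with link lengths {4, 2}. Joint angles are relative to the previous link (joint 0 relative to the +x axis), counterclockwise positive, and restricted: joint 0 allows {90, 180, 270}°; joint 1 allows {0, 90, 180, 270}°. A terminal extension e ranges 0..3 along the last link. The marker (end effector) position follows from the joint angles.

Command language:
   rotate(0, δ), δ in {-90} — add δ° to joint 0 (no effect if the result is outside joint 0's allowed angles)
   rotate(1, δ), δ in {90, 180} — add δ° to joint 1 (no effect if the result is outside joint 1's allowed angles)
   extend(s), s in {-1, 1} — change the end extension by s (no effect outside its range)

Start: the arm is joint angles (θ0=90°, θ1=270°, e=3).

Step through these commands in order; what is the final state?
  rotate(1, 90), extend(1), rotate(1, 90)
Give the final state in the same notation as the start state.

joint angles (θ0=90°, θ1=90°, e=3)

begin: joint angles (θ0=90°, θ1=270°, e=3)
t=1 rotate(1, 90) ⇒ joint angles (θ0=90°, θ1=0°, e=3)
t=2 extend(1) ⇒ joint angles (θ0=90°, θ1=0°, e=3)
t=3 rotate(1, 90) ⇒ joint angles (θ0=90°, θ1=90°, e=3)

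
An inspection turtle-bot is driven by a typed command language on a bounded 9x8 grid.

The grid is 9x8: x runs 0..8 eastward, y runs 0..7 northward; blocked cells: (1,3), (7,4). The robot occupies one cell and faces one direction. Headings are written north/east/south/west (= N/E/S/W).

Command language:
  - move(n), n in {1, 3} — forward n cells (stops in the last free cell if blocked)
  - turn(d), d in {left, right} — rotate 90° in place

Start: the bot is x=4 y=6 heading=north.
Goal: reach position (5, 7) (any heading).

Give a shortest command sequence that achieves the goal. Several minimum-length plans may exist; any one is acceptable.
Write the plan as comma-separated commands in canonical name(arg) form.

from: x=4 y=6 heading=north
1. move(3) → x=4 y=7 heading=north
2. turn(right) → x=4 y=7 heading=east
3. move(1) → x=5 y=7 heading=east
minimal: 3 command(s), checked below 3.

move(3), turn(right), move(1)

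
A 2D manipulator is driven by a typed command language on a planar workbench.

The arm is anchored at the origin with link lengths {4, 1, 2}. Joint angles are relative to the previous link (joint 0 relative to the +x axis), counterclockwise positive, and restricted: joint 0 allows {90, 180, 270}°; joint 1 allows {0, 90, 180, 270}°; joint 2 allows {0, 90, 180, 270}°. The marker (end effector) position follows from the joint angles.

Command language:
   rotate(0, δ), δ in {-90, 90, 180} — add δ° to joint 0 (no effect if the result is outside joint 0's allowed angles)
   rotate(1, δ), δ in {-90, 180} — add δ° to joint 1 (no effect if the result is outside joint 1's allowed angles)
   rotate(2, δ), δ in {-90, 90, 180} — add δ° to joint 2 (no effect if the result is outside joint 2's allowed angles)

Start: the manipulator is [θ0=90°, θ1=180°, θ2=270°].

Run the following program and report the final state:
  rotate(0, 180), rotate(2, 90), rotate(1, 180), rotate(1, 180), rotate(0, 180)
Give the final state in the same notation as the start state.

t0: [θ0=90°, θ1=180°, θ2=270°]
1. rotate(0, 180) → [θ0=270°, θ1=180°, θ2=270°]
2. rotate(2, 90) → [θ0=270°, θ1=180°, θ2=0°]
3. rotate(1, 180) → [θ0=270°, θ1=0°, θ2=0°]
4. rotate(1, 180) → [θ0=270°, θ1=180°, θ2=0°]
5. rotate(0, 180) → [θ0=90°, θ1=180°, θ2=0°]

[θ0=90°, θ1=180°, θ2=0°]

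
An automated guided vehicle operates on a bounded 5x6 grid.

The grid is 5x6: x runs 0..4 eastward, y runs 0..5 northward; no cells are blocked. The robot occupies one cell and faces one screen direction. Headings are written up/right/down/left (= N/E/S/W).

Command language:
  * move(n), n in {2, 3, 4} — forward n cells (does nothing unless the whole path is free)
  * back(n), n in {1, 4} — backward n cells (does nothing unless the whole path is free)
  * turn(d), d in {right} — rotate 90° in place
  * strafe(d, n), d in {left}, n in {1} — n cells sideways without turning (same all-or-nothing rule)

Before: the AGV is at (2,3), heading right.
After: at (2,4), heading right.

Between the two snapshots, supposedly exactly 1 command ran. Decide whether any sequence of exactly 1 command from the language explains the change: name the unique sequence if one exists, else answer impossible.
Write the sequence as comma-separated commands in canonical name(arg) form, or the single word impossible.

key: heading stays E — the single command does not turn
from: at (2,3), heading right
1. strafe(left, 1) → at (2,4), heading right
no rival 1-sequence matches.

strafe(left, 1)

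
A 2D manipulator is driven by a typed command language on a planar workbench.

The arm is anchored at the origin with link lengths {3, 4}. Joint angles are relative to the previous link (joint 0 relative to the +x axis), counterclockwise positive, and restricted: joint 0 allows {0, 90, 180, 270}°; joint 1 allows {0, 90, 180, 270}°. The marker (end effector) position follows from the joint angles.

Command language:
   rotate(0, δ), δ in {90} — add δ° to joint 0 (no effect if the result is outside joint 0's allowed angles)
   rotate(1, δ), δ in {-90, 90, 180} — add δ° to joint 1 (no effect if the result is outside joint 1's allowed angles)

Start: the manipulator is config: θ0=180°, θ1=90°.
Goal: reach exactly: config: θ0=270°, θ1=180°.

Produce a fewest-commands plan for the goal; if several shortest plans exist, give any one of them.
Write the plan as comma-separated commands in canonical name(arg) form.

rotate(1, 90), rotate(0, 90)

from: config: θ0=180°, θ1=90°
t=1 rotate(1, 90) ⇒ config: θ0=180°, θ1=180°
t=2 rotate(0, 90) ⇒ config: θ0=270°, θ1=180°
shorter routes all fall short; 2 is best.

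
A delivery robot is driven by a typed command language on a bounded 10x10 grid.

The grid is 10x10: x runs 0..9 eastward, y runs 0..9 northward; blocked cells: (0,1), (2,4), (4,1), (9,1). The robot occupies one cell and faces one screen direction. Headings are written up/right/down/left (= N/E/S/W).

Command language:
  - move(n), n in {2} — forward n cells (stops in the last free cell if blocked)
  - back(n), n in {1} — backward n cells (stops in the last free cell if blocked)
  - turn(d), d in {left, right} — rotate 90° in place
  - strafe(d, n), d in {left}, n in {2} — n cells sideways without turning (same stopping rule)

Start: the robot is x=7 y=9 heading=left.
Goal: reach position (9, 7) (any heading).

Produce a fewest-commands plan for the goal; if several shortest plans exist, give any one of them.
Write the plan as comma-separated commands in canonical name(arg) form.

initial: x=7 y=9 heading=left
1. turn(left) → x=7 y=9 heading=down
2. move(2) → x=7 y=7 heading=down
3. strafe(left, 2) → x=9 y=7 heading=down
shorter routes all fall short; 3 is best.

turn(left), move(2), strafe(left, 2)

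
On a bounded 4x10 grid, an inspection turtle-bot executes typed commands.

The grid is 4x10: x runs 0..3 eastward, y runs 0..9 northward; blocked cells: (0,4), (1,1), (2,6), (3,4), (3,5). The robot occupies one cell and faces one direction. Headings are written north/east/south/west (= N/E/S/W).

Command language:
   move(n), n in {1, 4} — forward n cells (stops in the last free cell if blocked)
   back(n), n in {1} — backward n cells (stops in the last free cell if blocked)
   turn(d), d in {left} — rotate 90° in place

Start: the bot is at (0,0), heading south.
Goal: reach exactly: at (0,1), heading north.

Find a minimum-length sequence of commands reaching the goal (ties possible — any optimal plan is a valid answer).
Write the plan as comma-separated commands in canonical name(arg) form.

start: at (0,0), heading south
[1] after turn(left): at (0,0), heading east
[2] after turn(left): at (0,0), heading north
[3] after move(1): at (0,1), heading north
minimal: 3 command(s), checked below 3.

turn(left), turn(left), move(1)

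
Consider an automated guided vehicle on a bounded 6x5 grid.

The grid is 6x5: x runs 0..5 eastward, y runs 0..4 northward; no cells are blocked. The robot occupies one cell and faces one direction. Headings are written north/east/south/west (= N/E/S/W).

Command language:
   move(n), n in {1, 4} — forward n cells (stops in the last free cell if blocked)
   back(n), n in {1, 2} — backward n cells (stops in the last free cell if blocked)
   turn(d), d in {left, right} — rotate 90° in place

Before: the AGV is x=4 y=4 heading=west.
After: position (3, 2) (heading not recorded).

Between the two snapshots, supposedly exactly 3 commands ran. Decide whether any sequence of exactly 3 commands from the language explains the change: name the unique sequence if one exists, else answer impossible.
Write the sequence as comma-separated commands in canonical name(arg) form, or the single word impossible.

key: running back(2) before move(1) would end elsewhere — order is forced
start: x=4 y=4 heading=west
step 1 (move(1)): x=3 y=4 heading=west
step 2 (turn(right)): x=3 y=4 heading=north
step 3 (back(2)): x=3 y=2 heading=north
uniquely the one of 216 3-step routes that fits.

move(1), turn(right), back(2)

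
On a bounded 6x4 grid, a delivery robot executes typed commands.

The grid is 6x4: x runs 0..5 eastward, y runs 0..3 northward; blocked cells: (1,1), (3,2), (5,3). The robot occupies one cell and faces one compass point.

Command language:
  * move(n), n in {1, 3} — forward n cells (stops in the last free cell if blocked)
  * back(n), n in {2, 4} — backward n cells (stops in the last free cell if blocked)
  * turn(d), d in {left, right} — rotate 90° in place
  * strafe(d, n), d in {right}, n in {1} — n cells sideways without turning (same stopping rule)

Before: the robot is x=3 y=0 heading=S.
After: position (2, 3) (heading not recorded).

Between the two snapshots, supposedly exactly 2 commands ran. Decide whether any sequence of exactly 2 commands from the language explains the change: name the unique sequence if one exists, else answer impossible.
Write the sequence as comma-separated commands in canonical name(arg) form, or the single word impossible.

strafe(right, 1), back(4)

key: back(4) runs into the grid edge before its full distance
t0: x=3 y=0 heading=S
t=1 strafe(right, 1) ⇒ x=2 y=0 heading=S
t=2 back(4) ⇒ x=2 y=3 heading=S
no other 2-command option fits: unique.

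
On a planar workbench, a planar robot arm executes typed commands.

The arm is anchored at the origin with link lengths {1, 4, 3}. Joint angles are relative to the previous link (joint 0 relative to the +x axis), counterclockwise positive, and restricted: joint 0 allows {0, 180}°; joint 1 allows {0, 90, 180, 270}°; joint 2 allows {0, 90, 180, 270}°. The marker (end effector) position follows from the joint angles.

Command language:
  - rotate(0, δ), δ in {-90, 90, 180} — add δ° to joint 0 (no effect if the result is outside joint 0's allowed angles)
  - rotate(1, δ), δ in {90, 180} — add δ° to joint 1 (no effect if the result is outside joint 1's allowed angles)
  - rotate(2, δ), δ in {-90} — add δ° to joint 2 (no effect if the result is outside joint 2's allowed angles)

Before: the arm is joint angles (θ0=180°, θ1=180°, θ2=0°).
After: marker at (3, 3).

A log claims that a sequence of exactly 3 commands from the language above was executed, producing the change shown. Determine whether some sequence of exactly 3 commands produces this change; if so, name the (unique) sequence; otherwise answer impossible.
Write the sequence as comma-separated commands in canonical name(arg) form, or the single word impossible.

from: joint angles (θ0=180°, θ1=180°, θ2=0°)
1. rotate(2, -90) → joint angles (θ0=180°, θ1=180°, θ2=270°)
2. rotate(2, -90) → joint angles (θ0=180°, θ1=180°, θ2=180°)
3. rotate(2, -90) → joint angles (θ0=180°, θ1=180°, θ2=90°)
all 216 alternatives checked — unique.

rotate(2, -90), rotate(2, -90), rotate(2, -90)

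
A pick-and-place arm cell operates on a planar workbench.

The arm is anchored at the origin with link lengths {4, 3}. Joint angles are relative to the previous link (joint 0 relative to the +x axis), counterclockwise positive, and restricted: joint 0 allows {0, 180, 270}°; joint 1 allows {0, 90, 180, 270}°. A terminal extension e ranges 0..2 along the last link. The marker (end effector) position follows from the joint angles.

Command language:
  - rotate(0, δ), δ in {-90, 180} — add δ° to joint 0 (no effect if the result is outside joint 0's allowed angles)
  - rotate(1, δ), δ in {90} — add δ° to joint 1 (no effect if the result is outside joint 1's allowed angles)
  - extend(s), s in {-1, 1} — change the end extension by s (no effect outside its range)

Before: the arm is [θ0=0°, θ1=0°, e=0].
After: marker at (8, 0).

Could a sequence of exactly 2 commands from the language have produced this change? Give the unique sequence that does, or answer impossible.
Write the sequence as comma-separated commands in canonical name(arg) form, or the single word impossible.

extend(-1), extend(1)

key: order matters: swapping extend(-1) and extend(1) lands elsewhere
begin: [θ0=0°, θ1=0°, e=0]
1. extend(-1) → [θ0=0°, θ1=0°, e=0]
2. extend(1) → [θ0=0°, θ1=0°, e=1]
uniquely the one of 25 2-step routes that fits.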